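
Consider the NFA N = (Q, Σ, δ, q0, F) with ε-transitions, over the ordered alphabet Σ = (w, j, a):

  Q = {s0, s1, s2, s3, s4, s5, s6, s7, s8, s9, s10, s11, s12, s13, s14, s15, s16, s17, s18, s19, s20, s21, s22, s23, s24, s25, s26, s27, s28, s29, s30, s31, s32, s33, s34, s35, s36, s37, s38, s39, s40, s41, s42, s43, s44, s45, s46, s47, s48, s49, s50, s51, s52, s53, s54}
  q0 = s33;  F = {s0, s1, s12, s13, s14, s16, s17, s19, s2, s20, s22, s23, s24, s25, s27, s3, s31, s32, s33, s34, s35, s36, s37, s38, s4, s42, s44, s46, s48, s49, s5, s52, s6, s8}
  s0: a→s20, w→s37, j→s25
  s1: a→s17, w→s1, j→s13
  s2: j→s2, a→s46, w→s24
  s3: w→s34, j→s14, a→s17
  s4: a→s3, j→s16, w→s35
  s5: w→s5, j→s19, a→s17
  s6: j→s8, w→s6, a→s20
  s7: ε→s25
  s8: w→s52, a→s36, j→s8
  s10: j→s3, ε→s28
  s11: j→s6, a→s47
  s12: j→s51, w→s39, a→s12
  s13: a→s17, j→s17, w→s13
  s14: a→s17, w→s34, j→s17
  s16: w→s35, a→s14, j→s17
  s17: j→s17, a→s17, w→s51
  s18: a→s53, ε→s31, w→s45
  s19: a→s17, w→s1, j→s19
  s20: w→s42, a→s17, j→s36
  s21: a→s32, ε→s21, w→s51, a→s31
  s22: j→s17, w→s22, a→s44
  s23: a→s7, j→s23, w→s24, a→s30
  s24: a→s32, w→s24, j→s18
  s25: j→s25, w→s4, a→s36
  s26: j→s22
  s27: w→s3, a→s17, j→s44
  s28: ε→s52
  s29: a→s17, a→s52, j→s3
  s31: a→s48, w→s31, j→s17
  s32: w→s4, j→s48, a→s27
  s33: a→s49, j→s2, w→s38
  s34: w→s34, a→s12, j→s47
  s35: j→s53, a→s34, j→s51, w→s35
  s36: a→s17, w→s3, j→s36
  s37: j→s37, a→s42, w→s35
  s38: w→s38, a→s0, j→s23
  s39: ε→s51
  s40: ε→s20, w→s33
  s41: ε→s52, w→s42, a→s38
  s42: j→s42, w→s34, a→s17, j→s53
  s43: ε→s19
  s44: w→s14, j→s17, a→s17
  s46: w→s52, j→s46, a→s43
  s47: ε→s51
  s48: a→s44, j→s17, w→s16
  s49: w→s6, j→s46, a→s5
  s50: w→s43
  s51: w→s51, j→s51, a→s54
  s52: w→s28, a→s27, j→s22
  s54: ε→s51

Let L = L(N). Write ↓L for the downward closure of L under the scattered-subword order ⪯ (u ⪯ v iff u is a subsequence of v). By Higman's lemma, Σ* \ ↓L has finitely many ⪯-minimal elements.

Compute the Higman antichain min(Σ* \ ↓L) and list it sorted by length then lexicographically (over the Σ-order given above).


|Q|=55, |F|=34, |δ|=135 (11 ε).
min D↑ (35 st, q0=0, F={27}): 0:w→1,j→2,a→3 1:w→1,j→4,a→5 2:w→6,j→2,a→7 3:w→8,j→7,a→9 4:w→6,j→4,a→10 5:w→11,j→10,a→12 6:w→6,j→13,a→14 7:w→15,j→7,a→16 8:w→8,j→17,a→12 9:w→9,j→16,a→18 10:w→19,j→10,a→20 11:w→21,j→11,a→22 12:w→22,j→20,a→18 13:w→13,j→18,a→23 14:w→19,j→23,a→24 15:w→15,j→25,a→24 16:w→26,j→16,a→18 17:w→15,j→17,a→20 18:w→27,j→18,a→18 19:w→21,j→28,a→29 20:w→29,j→20,a→18 21:w→21,j→27,a→30 22:w→30,j→22,a→18 23:w→28,j→18,a→31 24:w→29,j→31,a→18 25:w→25,j→18,a→31 26:w→26,j→32,a→18 27:w→27,j→27,a→27 28:w→21,j→18,a→33 29:w→30,j→33,a→18 30:w→30,j→27,a→34 31:w→33,j→18,a→18 32:w→32,j→18,a→18 33:w→30,j→18,a→18 34:w→27,j→27,a→34 [Hopcroft].
'aaaw': N↓-sim [45, 37, 20, 5, 3] end={s39,s51,s54} ∉↓L; 4/4 del acc.
'wawwj': N↓-sim [45, 40, 25, 15, 8, 4] end={s47,s51,s53,s54} — reject; 5/5 del acc.
'jwjjw': |S_i|=[45, 38, 26, 18, 5, 2] end={s51,s54} rej; 5/5 deletions ∈↓L.
3 minimals (antichain).

min(Σ*\↓L) = [aaaw, wawwj, jwjjw].


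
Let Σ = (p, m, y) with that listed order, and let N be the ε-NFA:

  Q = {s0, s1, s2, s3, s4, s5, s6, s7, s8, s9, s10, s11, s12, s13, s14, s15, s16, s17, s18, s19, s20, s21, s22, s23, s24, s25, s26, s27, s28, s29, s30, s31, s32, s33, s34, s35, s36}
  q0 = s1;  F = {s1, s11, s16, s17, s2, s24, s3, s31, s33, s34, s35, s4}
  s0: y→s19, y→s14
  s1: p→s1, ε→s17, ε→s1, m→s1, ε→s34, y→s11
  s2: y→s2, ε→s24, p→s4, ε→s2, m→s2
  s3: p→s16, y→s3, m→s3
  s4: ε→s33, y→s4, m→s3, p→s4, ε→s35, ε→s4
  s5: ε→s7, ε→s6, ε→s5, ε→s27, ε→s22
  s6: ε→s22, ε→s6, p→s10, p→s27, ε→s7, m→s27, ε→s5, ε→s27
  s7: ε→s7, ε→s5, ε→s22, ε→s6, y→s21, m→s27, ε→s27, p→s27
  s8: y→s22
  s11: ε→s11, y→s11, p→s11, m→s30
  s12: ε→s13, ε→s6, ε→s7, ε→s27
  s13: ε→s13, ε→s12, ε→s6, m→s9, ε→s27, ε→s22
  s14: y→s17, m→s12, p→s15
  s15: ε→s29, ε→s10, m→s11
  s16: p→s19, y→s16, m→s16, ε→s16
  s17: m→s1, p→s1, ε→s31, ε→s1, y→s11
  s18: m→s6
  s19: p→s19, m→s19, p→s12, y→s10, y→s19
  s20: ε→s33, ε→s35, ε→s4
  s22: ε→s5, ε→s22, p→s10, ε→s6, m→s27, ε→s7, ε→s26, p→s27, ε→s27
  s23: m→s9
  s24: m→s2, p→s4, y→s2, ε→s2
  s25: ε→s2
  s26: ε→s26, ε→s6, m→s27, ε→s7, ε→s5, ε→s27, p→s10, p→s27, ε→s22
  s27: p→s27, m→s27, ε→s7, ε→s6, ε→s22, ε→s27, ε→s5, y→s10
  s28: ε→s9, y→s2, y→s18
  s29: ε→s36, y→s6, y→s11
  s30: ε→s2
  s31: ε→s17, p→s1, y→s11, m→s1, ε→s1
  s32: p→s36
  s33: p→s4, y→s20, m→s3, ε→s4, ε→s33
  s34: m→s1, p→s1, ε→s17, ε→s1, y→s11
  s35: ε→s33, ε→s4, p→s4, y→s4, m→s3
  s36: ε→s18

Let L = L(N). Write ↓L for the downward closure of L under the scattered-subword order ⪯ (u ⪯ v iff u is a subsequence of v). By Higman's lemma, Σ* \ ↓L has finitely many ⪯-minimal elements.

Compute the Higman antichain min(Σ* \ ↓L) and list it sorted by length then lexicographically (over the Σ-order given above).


|Q|=37, |F|=12, |δ|=143 (72 ε).
min D↑ (7 st, q0=0, F={6}): 0:p→0,m→0,y→1 1:p→1,m→2,y→1 2:p→3,m→2,y→2 3:p→3,m→4,y→3 4:p→5,m→4,y→4 5:p→6,m→5,y→5 6:p→6,m→6,y→6.
'ympmpp': |S_i|=[26, 22, 21, 18, 14, 13, 12] end={s10,s12,s13,s19,s21,s22,s26,s27,s5,s6,s7,s9} rej; 6/6 deletions ∈↓L.
1 words, ⪯-incomp.

A = [ympmpp].


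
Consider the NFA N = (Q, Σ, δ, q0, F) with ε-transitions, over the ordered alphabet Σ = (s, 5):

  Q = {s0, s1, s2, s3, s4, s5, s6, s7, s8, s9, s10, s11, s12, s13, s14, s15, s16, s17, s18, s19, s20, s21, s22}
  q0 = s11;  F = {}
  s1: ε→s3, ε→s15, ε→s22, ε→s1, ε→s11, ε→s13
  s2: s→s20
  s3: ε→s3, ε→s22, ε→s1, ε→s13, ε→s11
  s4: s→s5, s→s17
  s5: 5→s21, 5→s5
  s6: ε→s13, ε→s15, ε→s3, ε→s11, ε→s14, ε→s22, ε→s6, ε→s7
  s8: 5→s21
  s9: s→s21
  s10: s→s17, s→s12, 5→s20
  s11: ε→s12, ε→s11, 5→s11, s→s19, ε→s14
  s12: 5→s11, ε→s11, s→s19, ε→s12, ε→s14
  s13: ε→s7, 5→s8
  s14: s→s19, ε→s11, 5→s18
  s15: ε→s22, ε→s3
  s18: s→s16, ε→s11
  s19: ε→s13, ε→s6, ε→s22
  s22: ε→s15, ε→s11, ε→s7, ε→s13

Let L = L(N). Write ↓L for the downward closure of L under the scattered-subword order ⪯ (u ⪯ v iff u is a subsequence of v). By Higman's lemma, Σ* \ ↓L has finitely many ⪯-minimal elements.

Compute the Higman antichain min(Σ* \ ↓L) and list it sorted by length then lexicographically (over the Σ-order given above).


|Q|=23, |F|=0, |δ|=55 (37 ε).
min D↑ (1 st, q0=0, F={0}): 0:s→0,5→0 [Hopcroft].
ε ∈ L(D↑) ⇒ ↓L = ∅.

A = [ε].


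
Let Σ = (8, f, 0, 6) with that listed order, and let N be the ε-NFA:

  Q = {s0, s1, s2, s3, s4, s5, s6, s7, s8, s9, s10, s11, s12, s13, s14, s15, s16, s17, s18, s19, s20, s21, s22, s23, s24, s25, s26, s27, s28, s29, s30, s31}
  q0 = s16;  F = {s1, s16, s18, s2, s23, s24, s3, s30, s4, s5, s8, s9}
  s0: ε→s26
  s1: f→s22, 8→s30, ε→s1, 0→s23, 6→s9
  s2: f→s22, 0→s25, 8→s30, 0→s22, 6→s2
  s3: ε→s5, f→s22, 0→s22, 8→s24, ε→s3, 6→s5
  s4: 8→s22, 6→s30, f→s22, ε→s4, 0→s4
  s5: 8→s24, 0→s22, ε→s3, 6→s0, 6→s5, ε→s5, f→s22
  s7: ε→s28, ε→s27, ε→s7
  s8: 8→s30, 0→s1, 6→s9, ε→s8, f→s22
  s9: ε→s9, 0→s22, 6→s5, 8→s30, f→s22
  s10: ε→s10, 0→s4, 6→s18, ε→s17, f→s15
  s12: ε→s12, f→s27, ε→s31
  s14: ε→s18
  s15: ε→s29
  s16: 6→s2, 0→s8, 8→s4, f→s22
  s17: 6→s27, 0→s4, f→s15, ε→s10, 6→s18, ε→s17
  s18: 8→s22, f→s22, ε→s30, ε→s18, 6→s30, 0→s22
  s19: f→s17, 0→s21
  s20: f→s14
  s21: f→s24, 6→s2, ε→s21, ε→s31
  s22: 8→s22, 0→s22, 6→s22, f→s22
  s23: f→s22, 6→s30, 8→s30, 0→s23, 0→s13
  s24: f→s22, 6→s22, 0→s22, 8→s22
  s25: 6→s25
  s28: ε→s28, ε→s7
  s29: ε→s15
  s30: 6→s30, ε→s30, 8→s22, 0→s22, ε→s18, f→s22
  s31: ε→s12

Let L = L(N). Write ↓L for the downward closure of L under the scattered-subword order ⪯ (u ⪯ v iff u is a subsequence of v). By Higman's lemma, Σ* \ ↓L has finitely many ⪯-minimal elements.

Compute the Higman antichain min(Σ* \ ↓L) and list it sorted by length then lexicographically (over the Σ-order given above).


A = [f, 88, 60, 080, 00068, 06686].

|Q|=32, |F|=12, |δ|=99 (30 ε).
min D↑ (11 st, q0=0, F={2}): 0:8→1,f→2,0→3,6→4 1:8→2,f→2,0→1,6→5 2:8→2,f→2,0→2,6→2 3:8→5,f→2,0→6,6→7 4:8→5,f→2,0→2,6→4 5:8→2,f→2,0→2,6→5 6:8→5,f→2,0→8,6→7 7:8→5,f→2,0→2,6→9 8:8→5,f→2,0→8,6→5 9:8→10,f→2,0→2,6→9 10:8→2,f→2,0→2,6→2 [Hopcroft].
'f': |S_i|=[17, 1] end={s22} rej; 1/1 single-dels accept.
'88': run [17, 5, 1] end={s22} rej; 2/2 single-dels accept.
'60': run [17, 11, 2] end={s22,s25} ∉↓L; 2/2 single-dels accept.
'080': N↓-sim [17, 15, 4, 1] end={s22} ∉↓L; 3/3 del acc.
'00068': N↓-sim [17, 15, 13, 6, 3, 1] end={s22} — reject; 5/5 del acc.
'06686': N↓-sim [17, 15, 10, 9, 2, 1] end={s22} ∉↓L; 5/5 single-dels accept.
6 obstructions.


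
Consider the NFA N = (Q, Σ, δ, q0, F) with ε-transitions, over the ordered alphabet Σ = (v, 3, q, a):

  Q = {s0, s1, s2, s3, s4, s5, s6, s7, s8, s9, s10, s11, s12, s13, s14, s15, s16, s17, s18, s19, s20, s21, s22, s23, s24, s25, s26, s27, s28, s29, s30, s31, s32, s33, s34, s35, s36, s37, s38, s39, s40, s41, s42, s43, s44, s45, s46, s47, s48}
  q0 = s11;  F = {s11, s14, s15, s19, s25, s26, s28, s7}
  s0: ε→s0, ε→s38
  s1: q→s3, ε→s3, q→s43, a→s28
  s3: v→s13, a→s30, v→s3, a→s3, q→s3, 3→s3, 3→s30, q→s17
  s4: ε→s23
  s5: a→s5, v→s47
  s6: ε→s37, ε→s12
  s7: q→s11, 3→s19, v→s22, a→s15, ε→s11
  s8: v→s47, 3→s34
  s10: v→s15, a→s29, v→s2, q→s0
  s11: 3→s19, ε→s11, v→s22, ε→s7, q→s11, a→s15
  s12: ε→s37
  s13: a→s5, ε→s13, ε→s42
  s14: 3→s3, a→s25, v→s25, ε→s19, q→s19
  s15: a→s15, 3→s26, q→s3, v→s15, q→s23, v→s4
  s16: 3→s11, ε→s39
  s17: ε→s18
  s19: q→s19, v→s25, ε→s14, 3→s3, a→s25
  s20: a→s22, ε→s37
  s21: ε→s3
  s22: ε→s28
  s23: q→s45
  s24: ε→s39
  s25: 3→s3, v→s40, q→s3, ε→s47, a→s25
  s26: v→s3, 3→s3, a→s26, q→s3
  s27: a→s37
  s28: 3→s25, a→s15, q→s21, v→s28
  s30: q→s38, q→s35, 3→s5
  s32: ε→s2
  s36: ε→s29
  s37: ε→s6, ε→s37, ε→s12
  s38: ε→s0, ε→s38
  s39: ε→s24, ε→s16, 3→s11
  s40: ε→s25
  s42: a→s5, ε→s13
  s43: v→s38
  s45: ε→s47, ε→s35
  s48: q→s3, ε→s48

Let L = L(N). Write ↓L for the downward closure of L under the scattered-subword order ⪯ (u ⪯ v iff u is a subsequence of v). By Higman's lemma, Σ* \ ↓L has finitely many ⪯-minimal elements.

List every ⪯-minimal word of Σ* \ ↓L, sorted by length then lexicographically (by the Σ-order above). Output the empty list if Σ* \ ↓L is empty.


|Q|=49, |F|=8, |δ|=100 (35 ε).
min D↑ (7 st, q0=0, F={5}): 0:v→1,3→2,q→0,a→3 1:v→1,3→4,q→5,a→3 2:v→4,3→5,q→2,a→4 3:v→3,3→6,q→5,a→3 4:v→4,3→5,q→5,a→4 5:v→5,3→5,q→5,a→5 6:v→5,3→5,q→5,a→6.
'vq': |S_i|=[25, 21, 14] end={s0,s13,s17,s18,s21,s23,s3,s30,s35,s38,s42,s45,…} ∉↓L; 2/2 del acc.
'33': |S_i|=[25, 16, 11] end={s0,s13,s17,s18,s3,s30,s35,s38,s42,s47,s5} rej; 2/2 del acc.
'aq': |S_i|=[25, 18, 13] end={s0,s13,s17,s18,s23,s3,s30,s35,s38,s42,s45,s47,…} rej; 2/2 single-dels accept.
'a3v': |S_i|=[25, 18, 12, 11] end={s0,s13,s17,s18,s3,s30,s35,s38,s42,s47,s5} — reject; 3/3 del acc.
4 obstructions.

Antichain: [vq, 33, aq, a3v].


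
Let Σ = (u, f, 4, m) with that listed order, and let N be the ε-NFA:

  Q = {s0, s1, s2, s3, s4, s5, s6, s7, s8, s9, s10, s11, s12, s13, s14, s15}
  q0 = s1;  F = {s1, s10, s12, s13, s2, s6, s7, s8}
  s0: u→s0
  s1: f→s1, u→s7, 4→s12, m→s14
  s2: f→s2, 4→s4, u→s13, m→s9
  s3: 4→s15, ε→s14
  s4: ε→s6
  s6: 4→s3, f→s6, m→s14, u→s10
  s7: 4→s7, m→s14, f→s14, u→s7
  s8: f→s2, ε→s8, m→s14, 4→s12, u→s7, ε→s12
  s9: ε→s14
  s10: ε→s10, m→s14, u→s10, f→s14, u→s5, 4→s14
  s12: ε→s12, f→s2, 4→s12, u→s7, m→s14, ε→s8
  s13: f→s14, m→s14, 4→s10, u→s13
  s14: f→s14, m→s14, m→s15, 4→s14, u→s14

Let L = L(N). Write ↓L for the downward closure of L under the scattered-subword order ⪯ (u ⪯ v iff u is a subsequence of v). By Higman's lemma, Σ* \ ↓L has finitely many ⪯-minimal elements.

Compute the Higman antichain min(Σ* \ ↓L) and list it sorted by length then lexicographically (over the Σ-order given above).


A = [m, uf, 4f44].

|Q|=16, |F|=8, |δ|=48 (8 ε).
min D↑ (8 st, q0=0, F={3}): 0:u→1,f→0,4→2,m→3 1:u→1,f→3,4→1,m→3 2:u→1,f→4,4→2,m→3 3:u→3,f→3,4→3,m→3 4:u→5,f→4,4→6,m→3 5:u→5,f→3,4→7,m→3 6:u→7,f→6,4→3,m→3 7:u→7,f→3,4→3,m→3.
'm': run [14, 3] end={s14,s15,s9} rej; 1/1 del acc.
'uf': |S_i|=[14, 6, 2] end={s14,s15} — reject; 2/2 single-dels accept.
'4f44': run [14, 13, 10, 7, 3] end={s14,s15,s3} rej; 4/4 del acc.
3 minimals (antichain).


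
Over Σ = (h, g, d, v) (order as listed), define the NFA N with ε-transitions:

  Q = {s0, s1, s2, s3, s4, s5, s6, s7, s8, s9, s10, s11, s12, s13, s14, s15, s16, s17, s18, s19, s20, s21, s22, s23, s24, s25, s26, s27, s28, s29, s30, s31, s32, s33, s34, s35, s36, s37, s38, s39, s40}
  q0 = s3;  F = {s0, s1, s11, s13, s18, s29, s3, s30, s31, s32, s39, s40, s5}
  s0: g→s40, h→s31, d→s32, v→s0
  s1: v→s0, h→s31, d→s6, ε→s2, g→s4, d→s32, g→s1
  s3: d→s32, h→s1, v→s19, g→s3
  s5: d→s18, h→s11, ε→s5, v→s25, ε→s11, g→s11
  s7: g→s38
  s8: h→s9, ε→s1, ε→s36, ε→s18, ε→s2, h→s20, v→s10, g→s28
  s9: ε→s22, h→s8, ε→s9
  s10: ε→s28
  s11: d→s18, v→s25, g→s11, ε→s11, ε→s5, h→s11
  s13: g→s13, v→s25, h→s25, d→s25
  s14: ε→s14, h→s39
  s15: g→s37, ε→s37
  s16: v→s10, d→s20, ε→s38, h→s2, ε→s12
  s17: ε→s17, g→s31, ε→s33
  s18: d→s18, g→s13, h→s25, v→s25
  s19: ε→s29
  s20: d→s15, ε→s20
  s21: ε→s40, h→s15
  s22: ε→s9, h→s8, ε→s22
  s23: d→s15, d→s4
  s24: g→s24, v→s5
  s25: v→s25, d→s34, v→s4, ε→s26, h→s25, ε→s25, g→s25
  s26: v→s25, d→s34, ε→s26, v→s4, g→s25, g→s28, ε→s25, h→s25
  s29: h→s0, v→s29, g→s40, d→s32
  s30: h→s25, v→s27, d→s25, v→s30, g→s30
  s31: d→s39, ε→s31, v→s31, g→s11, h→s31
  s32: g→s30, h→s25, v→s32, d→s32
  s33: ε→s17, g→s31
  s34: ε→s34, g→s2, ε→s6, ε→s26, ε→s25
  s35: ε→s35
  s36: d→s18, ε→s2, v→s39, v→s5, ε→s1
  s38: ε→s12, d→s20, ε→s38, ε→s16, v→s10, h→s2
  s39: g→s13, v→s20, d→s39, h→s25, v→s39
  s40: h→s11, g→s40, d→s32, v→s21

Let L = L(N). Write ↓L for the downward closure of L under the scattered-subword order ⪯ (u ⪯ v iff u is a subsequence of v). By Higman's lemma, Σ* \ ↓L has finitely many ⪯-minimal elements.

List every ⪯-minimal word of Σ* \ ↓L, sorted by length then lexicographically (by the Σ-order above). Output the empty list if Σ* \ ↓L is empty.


|Q|=41, |F|=13, |δ|=133 (39 ε).
min D↑ (13 st, q0=0, F={6}): 0:h→1,g→0,d→2,v→3 1:h→4,g→1,d→2,v→5 2:h→6,g→7,d→2,v→2 3:h→5,g→8,d→2,v→3 4:h→4,g→9,d→10,v→4 5:h→4,g→8,d→2,v→5 6:h→6,g→6,d→6,v→6 7:h→6,g→7,d→6,v→7 8:h→9,g→8,d→2,v→8 9:h→9,g→9,d→11,v→6 10:h→6,g→12,d→10,v→10 11:h→6,g→12,d→11,v→6 12:h→6,g→12,d→6,v→6 (ε-aug+det+¬).
'dh': N↓-sim [26, 16, 7] end={s2,s25,s26,s28,s34,s4,s6} ∉↓L; 2/2 deletions ∈↓L.
'dgd': run [26, 16, 11, 7] end={s2,s25,s26,s28,s34,s4,s6} — reject; 3/3 deletions ∈↓L.
'hhgv': |S_i|=[26, 23, 16, 12, 7] end={s2,s25,s26,s28,s34,s4,s6} — reject; 4/4 deletions ∈↓L.
'vghv': |S_i|=[26, 24, 18, 13, 7] end={s2,s25,s26,s28,s34,s4,s6} ∉↓L; 4/4 del acc.
4 words, ⪯-incomp.

min(Σ*\↓L) = [dh, dgd, hhgv, vghv].


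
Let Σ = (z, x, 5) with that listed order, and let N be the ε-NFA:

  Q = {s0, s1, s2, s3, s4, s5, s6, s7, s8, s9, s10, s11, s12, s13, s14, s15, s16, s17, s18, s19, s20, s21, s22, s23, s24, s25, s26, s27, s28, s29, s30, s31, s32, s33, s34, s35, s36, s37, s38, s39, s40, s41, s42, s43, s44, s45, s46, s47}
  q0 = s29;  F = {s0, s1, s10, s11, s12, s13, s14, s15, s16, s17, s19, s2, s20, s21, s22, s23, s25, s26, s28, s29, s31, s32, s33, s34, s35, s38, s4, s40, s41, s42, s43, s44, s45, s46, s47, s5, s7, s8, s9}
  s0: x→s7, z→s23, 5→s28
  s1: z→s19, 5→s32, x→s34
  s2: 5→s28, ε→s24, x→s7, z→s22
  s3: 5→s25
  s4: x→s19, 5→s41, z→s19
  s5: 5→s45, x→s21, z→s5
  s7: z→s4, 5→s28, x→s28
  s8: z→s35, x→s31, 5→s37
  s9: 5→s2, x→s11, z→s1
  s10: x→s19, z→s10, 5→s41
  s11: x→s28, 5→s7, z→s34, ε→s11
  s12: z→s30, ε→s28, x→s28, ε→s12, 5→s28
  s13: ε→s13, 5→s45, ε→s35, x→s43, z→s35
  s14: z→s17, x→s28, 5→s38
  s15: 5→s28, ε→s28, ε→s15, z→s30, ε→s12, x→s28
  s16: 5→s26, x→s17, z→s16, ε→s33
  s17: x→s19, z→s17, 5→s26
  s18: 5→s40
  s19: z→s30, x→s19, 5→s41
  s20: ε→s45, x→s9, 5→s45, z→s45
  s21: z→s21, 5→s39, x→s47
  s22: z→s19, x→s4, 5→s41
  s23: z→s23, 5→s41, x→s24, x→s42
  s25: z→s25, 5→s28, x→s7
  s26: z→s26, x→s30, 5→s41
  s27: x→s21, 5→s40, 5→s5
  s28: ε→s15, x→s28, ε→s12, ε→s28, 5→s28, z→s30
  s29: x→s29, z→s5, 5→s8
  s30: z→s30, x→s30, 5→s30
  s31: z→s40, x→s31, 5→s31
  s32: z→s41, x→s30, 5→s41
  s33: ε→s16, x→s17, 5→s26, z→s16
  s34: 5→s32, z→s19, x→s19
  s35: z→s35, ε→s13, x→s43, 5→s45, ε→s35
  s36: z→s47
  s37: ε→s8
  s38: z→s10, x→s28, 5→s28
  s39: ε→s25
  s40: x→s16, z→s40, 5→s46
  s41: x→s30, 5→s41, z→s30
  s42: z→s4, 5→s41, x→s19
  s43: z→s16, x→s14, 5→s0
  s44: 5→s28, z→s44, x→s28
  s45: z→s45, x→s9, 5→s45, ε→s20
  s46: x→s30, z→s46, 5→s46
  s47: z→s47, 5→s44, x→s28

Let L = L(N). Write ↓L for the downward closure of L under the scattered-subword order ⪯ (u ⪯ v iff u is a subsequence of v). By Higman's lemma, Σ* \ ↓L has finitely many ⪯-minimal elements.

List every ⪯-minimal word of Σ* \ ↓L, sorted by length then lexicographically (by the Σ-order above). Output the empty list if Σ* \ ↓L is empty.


A = [zxxxz, zx55z, 5xz5x, z5xzzz].

|Q|=48, |F|=39, |δ|=147 (20 ε).
min D↑ (35 st, q0=0, F={22}): 0:z→1,x→0,5→2 1:z→1,x→3,5→4 2:z→5,x→6,5→2 3:z→3,x→7,5→8 4:z→4,x→9,5→4 5:z→5,x→10,5→4 6:z→11,x→6,5→6 7:z→7,x→12,5→13 8:z→8,x→14,5→12 9:z→15,x→16,5→17 10:z→18,x→19,5→20 11:z→11,x→18,5→21 12:z→22,x→12,5→12 13:z→13,x→12,5→12 14:z→23,x→12,5→12 15:z→24,x→25,5→26 16:z→25,x→12,5→14 17:z→27,x→14,5→12 18:z→18,x→28,5→29 19:z→28,x→12,5→30 20:z→31,x→14,5→12 21:z→21,x→22,5→21 22:z→22,x→22,5→22 23:z→24,x→24,5→32 24:z→22,x→24,5→32 25:z→24,x→24,5→26 26:z→32,x→22,5→32 27:z→24,x→23,5→32 28:z→28,x→24,5→29 29:z→29,x→22,5→32 30:z→33,x→12,5→12 31:z→31,x→34,5→32 32:z→22,x→22,5→32 33:z→33,x→24,5→32 34:z→23,x→24,5→32 [Hopcroft].
'zxxxz': N↓-sim [43, 39, 32, 20, 6, 1] end={s30} ∉↓L; 5/5 deletions ∈↓L.
'zx55z': run [43, 39, 32, 21, 5, 1] end={s30} rej; 5/5 del acc.
'5xz5x': |S_i|=[43, 39, 30, 18, 5, 1] end={s30} ∉↓L; 5/5 single-dels accept.
'z5xzzz': run [43, 39, 28, 17, 8, 3, 1] end={s30} ∉↓L; 6/6 single-dels accept.
4 minimals (antichain).


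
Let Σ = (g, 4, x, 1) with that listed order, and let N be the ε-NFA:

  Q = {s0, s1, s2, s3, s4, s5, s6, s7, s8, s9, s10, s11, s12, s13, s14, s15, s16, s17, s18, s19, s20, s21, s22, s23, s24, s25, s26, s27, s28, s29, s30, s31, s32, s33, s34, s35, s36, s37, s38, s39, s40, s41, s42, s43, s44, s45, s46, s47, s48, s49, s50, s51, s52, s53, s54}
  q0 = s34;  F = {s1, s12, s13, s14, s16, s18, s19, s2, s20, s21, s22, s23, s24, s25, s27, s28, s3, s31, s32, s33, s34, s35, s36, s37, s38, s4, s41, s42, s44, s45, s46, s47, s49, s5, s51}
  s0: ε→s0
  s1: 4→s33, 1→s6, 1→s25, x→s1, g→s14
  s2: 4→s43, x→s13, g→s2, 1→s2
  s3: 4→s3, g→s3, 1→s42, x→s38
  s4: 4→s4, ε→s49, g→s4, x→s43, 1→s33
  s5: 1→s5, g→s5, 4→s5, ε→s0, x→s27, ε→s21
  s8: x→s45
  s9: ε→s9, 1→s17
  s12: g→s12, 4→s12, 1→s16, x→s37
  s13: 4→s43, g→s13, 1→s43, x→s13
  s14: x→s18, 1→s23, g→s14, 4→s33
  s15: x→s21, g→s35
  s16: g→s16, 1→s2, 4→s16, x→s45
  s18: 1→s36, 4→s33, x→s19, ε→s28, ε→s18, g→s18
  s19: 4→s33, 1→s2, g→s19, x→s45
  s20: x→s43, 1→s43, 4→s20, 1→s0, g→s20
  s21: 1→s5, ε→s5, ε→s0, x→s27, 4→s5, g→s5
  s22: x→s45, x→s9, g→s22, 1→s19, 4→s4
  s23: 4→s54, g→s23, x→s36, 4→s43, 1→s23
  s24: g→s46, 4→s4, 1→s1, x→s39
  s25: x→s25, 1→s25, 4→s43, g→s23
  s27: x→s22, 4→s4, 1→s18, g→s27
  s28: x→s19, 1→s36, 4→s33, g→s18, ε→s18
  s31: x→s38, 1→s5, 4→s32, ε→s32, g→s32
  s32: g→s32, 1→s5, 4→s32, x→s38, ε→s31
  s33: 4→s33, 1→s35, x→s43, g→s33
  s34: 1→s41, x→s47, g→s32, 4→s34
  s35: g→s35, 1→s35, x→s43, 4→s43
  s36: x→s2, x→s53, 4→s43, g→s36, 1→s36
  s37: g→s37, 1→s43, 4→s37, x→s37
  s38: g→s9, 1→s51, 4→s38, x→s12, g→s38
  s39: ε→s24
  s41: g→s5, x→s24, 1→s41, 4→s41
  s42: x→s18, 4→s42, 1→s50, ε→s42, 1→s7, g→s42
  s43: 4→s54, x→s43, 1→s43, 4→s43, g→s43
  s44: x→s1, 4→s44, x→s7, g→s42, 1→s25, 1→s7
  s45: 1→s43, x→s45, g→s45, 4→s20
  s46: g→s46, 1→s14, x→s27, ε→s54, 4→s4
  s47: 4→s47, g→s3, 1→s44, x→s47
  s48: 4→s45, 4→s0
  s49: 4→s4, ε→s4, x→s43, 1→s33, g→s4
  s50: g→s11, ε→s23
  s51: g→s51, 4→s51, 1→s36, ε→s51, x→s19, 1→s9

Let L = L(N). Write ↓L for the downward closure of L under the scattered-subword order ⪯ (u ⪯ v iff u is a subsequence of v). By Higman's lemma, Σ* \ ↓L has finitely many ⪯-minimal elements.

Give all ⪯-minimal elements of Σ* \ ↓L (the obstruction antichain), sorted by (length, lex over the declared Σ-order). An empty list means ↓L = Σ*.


|Q|=55, |F|=35, |δ|=180 (18 ε).
min D↑ (32 st, q0=0, F={26}): 0:g→1,4→0,x→2,1→3 1:g→1,4→1,x→4,1→5 2:g→6,4→2,x→2,1→7 3:g→5,4→3,x→8,1→3 4:g→4,4→4,x→9,1→10 5:g→5,4→5,x→11,1→5 6:g→6,4→6,x→4,1→12 7:g→12,4→7,x→13,1→14 8:g→15,4→16,x→8,1→13 9:g→9,4→9,x→17,1→18 10:g→10,4→10,x→19,1→20 11:g→11,4→16,x→21,1→22 12:g→12,4→12,x→22,1→23 13:g→24,4→25,x→13,1→14 14:g→23,4→26,x→14,1→14 15:g→15,4→16,x→11,1→24 16:g→16,4→16,x→26,1→25 17:g→17,4→17,x→17,1→26 18:g→18,4→18,x→27,1→28 19:g→19,4→25,x→27,1→28 20:g→20,4→26,x→28,1→20 21:g→21,4→16,x→27,1→19 22:g→22,4→25,x→19,1→20 23:g→23,4→26,x→20,1→23 24:g→24,4→25,x→22,1→23 25:g→25,4→25,x→26,1→29 26:g→26,4→26,x→26,1→26 27:g→27,4→30,x→27,1→26 28:g→28,4→26,x→31,1→28 29:g→29,4→26,x→26,1→29 30:g→30,4→30,x→26,1→26 31:g→31,4→26,x→31,1→26.
'x114': run [46, 40, 28, 16, 2] end={s43,s54} ∉↓L; 4/4 deletions ∈↓L.
'1x4x': N↓-sim [46, 38, 29, 8, 2] end={s43,s54} ∉↓L; 4/4 del acc.
'gxxx1': N↓-sim [46, 37, 25, 19, 9, 4] end={s0,s17,s43,s54} — reject; 5/5 deletions ∈↓L.
3 obstructions.

min(Σ*\↓L) = [x114, 1x4x, gxxx1].


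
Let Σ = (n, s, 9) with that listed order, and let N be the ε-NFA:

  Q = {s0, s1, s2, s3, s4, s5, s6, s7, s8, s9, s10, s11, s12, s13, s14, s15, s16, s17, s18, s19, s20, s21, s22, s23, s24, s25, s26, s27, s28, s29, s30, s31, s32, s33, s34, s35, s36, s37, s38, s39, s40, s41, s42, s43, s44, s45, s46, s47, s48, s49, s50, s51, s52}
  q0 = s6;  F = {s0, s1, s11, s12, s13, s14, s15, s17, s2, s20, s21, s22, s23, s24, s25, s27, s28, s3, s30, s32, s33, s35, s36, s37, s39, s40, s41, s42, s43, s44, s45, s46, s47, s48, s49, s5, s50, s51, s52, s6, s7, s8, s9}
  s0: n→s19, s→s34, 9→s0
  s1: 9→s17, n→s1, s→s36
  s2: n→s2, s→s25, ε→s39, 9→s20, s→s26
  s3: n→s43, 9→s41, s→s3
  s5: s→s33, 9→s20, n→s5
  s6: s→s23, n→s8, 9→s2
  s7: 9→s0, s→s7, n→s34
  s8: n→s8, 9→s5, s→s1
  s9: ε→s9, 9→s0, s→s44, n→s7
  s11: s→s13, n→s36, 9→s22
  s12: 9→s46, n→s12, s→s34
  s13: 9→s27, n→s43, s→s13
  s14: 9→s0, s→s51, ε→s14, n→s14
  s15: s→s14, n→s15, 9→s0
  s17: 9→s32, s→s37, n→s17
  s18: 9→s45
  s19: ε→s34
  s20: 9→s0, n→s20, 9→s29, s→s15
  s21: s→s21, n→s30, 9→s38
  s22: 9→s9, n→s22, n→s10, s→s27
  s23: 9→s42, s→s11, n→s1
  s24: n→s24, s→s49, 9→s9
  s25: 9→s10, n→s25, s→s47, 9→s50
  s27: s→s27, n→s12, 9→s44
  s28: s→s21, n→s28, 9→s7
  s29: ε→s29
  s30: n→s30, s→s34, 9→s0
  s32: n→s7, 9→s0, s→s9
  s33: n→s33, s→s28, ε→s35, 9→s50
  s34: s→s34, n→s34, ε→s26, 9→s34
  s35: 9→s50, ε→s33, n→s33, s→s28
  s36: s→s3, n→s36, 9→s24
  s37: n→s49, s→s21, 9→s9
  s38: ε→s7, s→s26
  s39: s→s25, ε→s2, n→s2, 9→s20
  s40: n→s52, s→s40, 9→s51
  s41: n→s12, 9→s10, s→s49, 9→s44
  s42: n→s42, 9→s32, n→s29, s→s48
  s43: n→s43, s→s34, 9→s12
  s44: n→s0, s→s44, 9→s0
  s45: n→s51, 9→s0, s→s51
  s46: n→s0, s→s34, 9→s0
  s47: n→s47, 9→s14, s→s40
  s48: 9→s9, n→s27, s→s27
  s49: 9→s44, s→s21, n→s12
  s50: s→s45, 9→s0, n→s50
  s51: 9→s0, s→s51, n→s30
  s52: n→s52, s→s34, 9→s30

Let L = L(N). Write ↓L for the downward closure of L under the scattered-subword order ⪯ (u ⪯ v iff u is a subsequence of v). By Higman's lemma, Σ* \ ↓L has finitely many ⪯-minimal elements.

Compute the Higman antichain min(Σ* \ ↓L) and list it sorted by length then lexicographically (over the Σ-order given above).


|Q|=53, |F|=43, |δ|=150 (10 ε).
min D↑ (42 st, q0=0, F={32}): 0:n→1,s→2,9→3 1:n→1,s→4,9→5 2:n→4,s→6,9→7 3:n→3,s→8,9→9 4:n→4,s→10,9→11 5:n→5,s→12,9→9 6:n→10,s→13,9→14 7:n→7,s→15,9→16 8:n→8,s→17,9→18 9:n→9,s→19,9→20 10:n→10,s→21,9→22 11:n→11,s→23,9→16 12:n→12,s→24,9→18 13:n→25,s→13,9→26 14:n→14,s→26,9→27 15:n→26,s→26,9→27 16:n→28,s→27,9→20 17:n→17,s→29,9→30 18:n→18,s→31,9→20 19:n→19,s→30,9→20 20:n→32,s→32,9→20 21:n→25,s→21,9→33 22:n→22,s→34,9→27 23:n→34,s→35,9→27 24:n→24,s→35,9→28 25:n→25,s→32,9→36 26:n→36,s→26,9→37 27:n→28,s→37,9→20 28:n→32,s→28,9→20 29:n→38,s→29,9→39 30:n→30,s→39,9→20 31:n→39,s→39,9→20 32:n→32,s→32,9→32 33:n→36,s→34,9→37 34:n→36,s→35,9→37 35:n→40,s→35,9→28 36:n→36,s→32,9→41 37:n→20,s→37,9→20 38:n→38,s→32,9→40 39:n→40,s→39,9→20 40:n→40,s→32,9→20 41:n→20,s→32,9→20.
'999n': run [49, 40, 19, 5, 3] end={s19,s26,s34} — reject; 4/4 deletions ∈↓L.
'999s': N↓-sim [49, 40, 19, 5, 2] end={s26,s34} — reject; 4/4 single-dels accept.
'sssns': |S_i|=[49, 43, 32, 21, 9, 2] end={s26,s34} ∉↓L; 5/5 del acc.
's99nn': run [49, 43, 28, 11, 5, 3] end={s19,s26,s34} rej; 5/5 del acc.
'n9ss9n': |S_i|=[49, 45, 30, 22, 13, 6, 3] end={s19,s26,s34} rej; 6/6 deletions ∈↓L.
's9snns': |S_i|=[49, 43, 28, 18, 14, 7, 2] end={s26,s34} ∉↓L; 6/6 deletions ∈↓L.
6 words, ⪯-incomp.

min(Σ*\↓L) = [999n, 999s, sssns, s99nn, n9ss9n, s9snns].


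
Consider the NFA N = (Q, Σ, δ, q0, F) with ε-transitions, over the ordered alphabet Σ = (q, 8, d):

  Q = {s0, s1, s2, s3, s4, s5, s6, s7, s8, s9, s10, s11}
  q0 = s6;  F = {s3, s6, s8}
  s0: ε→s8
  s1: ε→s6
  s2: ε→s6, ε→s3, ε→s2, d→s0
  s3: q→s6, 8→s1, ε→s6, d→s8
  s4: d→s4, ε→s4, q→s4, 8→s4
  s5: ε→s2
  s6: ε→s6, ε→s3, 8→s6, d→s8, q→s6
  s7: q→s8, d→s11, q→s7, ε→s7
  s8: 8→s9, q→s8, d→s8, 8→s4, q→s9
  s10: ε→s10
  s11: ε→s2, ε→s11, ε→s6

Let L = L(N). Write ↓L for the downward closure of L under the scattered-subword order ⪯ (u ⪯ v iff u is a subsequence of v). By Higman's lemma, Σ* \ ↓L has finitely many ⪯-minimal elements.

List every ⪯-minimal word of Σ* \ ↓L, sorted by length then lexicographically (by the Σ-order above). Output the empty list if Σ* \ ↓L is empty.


|Q|=12, |F|=3, |δ|=33 (15 ε).
min D↑ (3 st, q0=0, F={2}): 0:q→0,8→0,d→1 1:q→1,8→2,d→1 2:q→2,8→2,d→2 (ε-aug+det+¬).
'd8': |S_i|=[6, 3, 2] end={s4,s9} — reject; 2/2 deletions ∈↓L.
1 minimals (antichain).

min(Σ*\↓L) = [d8].


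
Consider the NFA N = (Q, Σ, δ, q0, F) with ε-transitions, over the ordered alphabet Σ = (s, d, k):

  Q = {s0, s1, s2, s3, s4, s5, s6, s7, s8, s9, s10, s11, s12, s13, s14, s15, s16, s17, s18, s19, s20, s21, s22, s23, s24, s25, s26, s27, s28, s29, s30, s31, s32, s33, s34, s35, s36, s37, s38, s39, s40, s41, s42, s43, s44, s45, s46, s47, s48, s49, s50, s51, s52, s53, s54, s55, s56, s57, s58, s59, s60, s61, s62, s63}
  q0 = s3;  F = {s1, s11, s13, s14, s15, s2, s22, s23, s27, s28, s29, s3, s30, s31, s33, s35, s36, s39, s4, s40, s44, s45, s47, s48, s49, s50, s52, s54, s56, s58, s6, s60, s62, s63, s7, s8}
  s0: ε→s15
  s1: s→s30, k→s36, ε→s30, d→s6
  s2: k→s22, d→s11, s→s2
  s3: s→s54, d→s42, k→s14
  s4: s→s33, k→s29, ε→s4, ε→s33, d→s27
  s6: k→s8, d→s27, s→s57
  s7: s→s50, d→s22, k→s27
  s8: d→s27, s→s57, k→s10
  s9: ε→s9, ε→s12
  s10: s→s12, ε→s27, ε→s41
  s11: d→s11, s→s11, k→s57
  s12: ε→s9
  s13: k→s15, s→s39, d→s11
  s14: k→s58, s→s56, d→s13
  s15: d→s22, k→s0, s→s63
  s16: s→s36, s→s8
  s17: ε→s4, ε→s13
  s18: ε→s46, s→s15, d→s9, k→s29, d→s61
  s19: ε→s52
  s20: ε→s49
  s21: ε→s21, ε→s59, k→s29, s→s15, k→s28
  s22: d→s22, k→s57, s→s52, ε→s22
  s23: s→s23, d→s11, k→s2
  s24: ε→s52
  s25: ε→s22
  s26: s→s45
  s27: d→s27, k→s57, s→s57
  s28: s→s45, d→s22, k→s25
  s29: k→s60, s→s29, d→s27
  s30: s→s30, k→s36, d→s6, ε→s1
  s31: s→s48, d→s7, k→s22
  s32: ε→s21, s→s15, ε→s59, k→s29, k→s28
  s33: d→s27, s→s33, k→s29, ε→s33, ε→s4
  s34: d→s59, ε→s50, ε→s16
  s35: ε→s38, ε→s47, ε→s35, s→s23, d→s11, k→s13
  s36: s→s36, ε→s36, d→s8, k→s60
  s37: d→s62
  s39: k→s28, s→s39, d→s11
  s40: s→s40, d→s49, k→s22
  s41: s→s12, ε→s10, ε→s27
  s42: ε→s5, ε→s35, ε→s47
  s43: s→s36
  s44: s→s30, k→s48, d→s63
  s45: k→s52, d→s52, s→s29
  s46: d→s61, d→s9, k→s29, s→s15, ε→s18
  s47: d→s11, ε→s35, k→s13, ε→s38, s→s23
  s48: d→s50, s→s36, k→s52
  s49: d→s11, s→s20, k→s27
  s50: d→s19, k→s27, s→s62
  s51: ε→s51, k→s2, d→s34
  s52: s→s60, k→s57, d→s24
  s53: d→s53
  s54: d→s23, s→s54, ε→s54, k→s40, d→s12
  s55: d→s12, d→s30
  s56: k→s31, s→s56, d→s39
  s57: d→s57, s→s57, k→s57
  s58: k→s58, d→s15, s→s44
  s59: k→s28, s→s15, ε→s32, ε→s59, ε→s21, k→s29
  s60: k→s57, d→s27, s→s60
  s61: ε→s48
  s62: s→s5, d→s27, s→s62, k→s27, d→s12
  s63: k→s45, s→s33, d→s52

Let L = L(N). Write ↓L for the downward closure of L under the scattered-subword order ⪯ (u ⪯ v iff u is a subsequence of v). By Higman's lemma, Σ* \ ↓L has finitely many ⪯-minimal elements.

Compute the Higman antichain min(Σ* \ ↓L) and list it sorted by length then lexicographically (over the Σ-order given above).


|Q|=64, |F|=36, |δ|=188 (44 ε).
min D↑ (34 st, q0=0, F={13}): 0:s→1,d→2,k→3 1:s→1,d→4,k→5 2:s→4,d→6,k→7 3:s→8,d→7,k→9 4:s→4,d→6,k→10 5:s→5,d→11,k→12 6:s→6,d→6,k→13 7:s→14,d→6,k→15 8:s→8,d→14,k→16 9:s→17,d→15,k→9 10:s→10,d→6,k→12 11:s→11,d→6,k→18 12:s→19,d→12,k→13 13:s→13,d→13,k→13 14:s→14,d→6,k→20 15:s→21,d→12,k→15 16:s→22,d→23,k→12 17:s→24,d→21,k→22 18:s→13,d→18,k→13 19:s→25,d→19,k→13 20:s→26,d→12,k→12 21:s→27,d→19,k→26 22:s→28,d→29,k→19 23:s→29,d→12,k→18 24:s→24,d→30,k→28 25:s→25,d→18,k→13 26:s→31,d→19,k→19 27:s→27,d→18,k→31 28:s→28,d→32,k→25 29:s→33,d→19,k→18 30:s→13,d→18,k→32 31:s→31,d→18,k→25 32:s→13,d→18,k→18 33:s→33,d→18,k→18 (ε-aug+det+¬).
'ddk': N↓-sim [49, 37, 10, 1] end={s57} — reject; 3/3 single-dels accept.
'skkk': run [49, 39, 28, 11, 1] end={s57} — reject; 4/4 deletions ∈↓L.
'skdks': |S_i|=[49, 39, 28, 19, 6, 3] end={s12,s57,s9} — reject; 5/5 single-dels accept.
'kkssds': |S_i|=[49, 42, 33, 25, 17, 8, 3] end={s12,s57,s9} rej; 6/6 del acc.
4 obstructions.

A = [ddk, skkk, skdks, kkssds].


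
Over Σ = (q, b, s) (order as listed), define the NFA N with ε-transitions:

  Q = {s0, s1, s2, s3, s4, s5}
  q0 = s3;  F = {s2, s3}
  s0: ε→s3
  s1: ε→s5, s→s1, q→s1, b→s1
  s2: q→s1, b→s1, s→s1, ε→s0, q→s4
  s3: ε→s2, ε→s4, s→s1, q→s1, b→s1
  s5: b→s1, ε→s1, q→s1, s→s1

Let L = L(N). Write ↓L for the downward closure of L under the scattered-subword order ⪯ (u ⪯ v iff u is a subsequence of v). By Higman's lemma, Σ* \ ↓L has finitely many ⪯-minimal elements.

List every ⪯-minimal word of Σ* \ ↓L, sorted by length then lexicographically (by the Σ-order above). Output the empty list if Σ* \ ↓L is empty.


Antichain: [q, b, s].

|Q|=6, |F|=2, |δ|=19 (6 ε).
min D↑ (2 st, q0=0, F={1}): 0:q→1,b→1,s→1 1:q→1,b→1,s→1 [Hopcroft].
'q': |S_i|=[6, 3] end={s1,s4,s5} rej; 1/1 single-dels accept.
'b': |S_i|=[6, 2] end={s1,s5} rej; 1/1 single-dels accept.
's': N↓-sim [6, 2] end={s1,s5} — reject; 1/1 del acc.
3 minimals (antichain).


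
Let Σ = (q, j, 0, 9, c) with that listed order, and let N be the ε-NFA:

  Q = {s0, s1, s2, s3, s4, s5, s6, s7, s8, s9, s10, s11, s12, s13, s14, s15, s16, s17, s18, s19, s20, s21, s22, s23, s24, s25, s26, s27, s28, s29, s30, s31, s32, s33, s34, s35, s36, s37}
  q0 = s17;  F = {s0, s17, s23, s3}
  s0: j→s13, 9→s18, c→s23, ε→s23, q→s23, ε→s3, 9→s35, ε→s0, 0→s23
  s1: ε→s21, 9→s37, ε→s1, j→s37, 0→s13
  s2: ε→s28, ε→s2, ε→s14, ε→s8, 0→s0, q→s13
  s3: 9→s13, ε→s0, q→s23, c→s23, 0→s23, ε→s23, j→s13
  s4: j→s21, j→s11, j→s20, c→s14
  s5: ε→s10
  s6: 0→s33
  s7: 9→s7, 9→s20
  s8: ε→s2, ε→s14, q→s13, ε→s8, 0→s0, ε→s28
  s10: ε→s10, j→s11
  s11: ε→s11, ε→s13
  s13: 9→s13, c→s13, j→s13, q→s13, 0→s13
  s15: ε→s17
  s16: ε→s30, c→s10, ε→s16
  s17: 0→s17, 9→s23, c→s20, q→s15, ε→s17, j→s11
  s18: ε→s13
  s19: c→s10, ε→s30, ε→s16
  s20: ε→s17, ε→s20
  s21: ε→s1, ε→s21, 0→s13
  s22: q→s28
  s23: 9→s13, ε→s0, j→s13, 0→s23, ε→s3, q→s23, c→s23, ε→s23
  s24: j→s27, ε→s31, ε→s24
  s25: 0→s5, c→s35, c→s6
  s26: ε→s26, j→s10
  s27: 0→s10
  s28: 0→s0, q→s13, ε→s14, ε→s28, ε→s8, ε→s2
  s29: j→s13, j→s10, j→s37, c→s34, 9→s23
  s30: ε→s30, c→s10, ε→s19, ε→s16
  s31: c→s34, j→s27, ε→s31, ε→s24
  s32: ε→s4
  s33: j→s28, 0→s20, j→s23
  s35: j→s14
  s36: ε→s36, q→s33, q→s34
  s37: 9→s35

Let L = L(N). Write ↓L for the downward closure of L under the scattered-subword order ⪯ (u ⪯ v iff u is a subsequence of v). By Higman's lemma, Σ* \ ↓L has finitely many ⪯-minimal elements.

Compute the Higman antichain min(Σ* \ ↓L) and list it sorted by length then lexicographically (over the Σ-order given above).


min(Σ*\↓L) = [j, 99].

|Q|=38, |F|=4, |δ|=115 (47 ε).
min D↑ (3 st, q0=0, F={1}): 0:q→0,j→1,0→0,9→2,c→0 1:q→1,j→1,0→1,9→1,c→1 2:q→2,j→1,0→2,9→1,c→2 (ε-aug+det+¬).
'j': |S_i|=[11, 3] end={s11,s13,s14} — reject; 1/1 deletions ∈↓L.
'99': N↓-sim [11, 7, 4] end={s13,s14,s18,s35} ∉↓L; 2/2 deletions ∈↓L.
2 obstructions.


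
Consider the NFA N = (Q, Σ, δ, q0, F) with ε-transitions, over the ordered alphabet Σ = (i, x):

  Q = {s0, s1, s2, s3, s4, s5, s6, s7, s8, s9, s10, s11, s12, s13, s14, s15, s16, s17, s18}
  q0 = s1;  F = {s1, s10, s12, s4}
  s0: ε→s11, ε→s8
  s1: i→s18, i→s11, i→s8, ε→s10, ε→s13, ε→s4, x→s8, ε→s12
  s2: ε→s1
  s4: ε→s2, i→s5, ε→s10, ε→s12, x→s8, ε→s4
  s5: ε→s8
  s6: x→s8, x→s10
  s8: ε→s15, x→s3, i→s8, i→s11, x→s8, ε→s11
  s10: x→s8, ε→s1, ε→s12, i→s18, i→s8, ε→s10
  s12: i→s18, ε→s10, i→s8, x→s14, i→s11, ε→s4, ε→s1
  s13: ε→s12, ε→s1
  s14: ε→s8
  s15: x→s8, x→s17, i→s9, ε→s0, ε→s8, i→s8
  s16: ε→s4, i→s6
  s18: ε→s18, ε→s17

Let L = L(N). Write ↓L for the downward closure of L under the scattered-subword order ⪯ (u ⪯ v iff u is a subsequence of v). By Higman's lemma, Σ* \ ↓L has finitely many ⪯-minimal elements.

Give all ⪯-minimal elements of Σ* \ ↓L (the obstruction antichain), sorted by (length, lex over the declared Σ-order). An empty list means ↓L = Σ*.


min(Σ*\↓L) = [i, x].

|Q|=19, |F|=4, |δ|=52 (28 ε).
min D↑ (2 st, q0=0, F={1}): 0:i→1,x→1 1:i→1,x→1 (ε-aug+det+¬).
'i': run [16, 9] end={s0,s11,s15,s17,s18,s3,s5,s8,s9} ∉↓L; 1/1 single-dels accept.
'x': |S_i|=[16, 8] end={s0,s11,s14,s15,s17,s3,s8,s9} ∉↓L; 1/1 single-dels accept.
2 obstructions.


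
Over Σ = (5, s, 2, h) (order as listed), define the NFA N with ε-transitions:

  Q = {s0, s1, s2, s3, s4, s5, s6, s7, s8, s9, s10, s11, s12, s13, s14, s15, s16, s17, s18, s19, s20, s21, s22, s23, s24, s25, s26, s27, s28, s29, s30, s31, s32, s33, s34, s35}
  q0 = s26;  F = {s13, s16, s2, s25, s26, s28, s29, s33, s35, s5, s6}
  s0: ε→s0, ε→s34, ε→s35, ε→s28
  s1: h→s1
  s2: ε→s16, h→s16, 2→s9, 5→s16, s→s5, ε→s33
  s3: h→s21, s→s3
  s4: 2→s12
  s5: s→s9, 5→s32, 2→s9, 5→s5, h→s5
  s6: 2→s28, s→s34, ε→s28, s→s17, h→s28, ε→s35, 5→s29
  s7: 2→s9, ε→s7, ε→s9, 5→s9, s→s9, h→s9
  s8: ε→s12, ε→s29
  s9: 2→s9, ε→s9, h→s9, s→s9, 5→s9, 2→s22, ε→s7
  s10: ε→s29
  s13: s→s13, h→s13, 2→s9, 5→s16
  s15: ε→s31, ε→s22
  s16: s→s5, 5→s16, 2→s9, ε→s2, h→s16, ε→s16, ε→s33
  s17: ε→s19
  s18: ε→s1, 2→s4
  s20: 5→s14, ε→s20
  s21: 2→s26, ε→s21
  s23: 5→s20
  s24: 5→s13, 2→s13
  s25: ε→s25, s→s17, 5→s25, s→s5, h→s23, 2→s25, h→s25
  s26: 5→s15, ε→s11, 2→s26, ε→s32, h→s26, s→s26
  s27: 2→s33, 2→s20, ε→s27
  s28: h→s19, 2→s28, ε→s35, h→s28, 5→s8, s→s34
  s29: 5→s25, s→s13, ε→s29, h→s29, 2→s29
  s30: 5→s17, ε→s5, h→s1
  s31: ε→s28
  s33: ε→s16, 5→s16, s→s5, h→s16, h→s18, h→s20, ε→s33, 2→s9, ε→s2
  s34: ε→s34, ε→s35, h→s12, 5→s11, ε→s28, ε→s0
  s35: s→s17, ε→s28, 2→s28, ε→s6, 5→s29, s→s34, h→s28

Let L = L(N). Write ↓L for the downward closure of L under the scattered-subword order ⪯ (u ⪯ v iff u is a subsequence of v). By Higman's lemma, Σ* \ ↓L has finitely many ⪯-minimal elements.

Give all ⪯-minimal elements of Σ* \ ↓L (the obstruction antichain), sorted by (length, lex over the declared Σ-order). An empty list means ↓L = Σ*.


|Q|=36, |F|=11, |δ|=118 (41 ε).
min D↑ (8 st, q0=0, F={7}): 0:5→1,s→0,2→0,h→0 1:5→2,s→1,2→1,h→1 2:5→3,s→4,2→2,h→2 3:5→3,s→5,2→3,h→3 4:5→6,s→4,2→7,h→4 5:5→5,s→7,2→7,h→5 6:5→6,s→5,2→7,h→6 7:5→7,s→7,2→7,h→7 (ε-aug+det+¬).
'55s2': N↓-sim [30, 29, 22, 17, 5] end={s12,s22,s4,s7,s9} ∉↓L; 4/4 single-dels accept.
'555ss': N↓-sim [30, 29, 22, 18, 7, 3] end={s22,s7,s9} rej; 5/5 deletions ∈↓L.
2 obstructions.

A = [55s2, 555ss].
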